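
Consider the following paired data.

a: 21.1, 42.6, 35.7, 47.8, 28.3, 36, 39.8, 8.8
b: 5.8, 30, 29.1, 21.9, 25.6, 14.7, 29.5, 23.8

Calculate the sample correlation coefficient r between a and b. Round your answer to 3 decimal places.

0.345

n = 8, Σa = 260.1, Σb = 180.4, Σa² = 9577.67, Σb² = 4568.2, Σab = 6123.29
nΣab − ΣaΣb = 48986.32 − 46922.04 = 2064.28
nΣa² − (Σa)² = 76621.36 − 67652.01 = 8969.35; nΣb² − (Σb)² = 36545.6 − 32544.16 = 4001.44
r = 2064.28 / √(8969.35 × 4001.44) = 2064.28 / 5990.8527 ≈ 0.345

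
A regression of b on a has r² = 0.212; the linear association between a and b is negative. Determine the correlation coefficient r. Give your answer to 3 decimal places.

-0.460

|r| = √0.212 = 0.460
The association is negative, so r = −0.460.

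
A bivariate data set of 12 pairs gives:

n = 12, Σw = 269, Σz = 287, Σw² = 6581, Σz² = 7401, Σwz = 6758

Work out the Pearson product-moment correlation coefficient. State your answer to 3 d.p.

0.596

r = (nΣwz − ΣwΣz) / √[(nΣw² − (Σw)²)(nΣz² − (Σz)²)]
Numerator: 12×6758 − 269×287 = 3893
Denominator: √[(78972 − 72361)(88812 − 82369)] = √[6611 × 6443] = 6526.4595
r = 3893 / 6526.4595 ≈ 0.596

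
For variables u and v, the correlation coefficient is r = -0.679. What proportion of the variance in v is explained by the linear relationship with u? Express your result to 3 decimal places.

r² = (-0.679)² = 0.461

0.461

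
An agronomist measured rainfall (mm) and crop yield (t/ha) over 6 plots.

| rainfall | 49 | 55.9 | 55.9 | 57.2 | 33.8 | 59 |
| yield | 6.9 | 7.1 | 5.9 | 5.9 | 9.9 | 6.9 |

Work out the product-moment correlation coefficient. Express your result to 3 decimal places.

n = 6, Σx = 310.8, Σy = 42.6, Σx² = 16545.9, Σy² = 313.26, Σxy = 2144
nΣxy − ΣxΣy = 12864 − 13240.08 = -376.08
nΣx² − (Σx)² = 99275.4 − 96596.64 = 2678.76; nΣy² − (Σy)² = 1879.56 − 1814.76 = 64.8
r = -376.08 / √(2678.76 × 64.8) = -376.08 / 416.6337 ≈ -0.903

-0.903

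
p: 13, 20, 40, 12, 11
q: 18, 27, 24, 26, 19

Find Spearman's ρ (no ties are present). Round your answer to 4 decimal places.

0.3000

Rank p: 3, 4, 5, 2, 1
Rank q: 1, 5, 3, 4, 2
d = rank(p) − rank(q): 2, -1, 2, -2, -1; Σd² = 14
ρ = 1 − 6Σd² / [n(n²−1)] = 1 − 6×14 / (5×24) = 1 − 84/120 ≈ 0.3000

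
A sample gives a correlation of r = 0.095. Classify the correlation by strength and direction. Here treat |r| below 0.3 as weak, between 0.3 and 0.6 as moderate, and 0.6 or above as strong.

weak positive

r = 0.095 > 0 so the relationship is positive.
|r| = 0.095, which falls in the weak range.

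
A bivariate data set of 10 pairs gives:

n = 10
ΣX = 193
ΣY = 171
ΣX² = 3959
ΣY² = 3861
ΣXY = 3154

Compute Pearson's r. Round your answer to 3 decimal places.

-0.312

r = (nΣXY − ΣXΣY) / √[(nΣX² − (ΣX)²)(nΣY² − (ΣY)²)]
Numerator: 10×3154 − 193×171 = -1463
Denominator: √[(39590 − 37249)(38610 − 29241)] = √[2341 × 9369] = 4683.2498
r = -1463 / 4683.2498 ≈ -0.312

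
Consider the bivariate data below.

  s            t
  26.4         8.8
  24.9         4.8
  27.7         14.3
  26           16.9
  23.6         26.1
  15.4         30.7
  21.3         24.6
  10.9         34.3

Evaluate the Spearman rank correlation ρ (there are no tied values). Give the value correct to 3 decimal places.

-0.810

Rank s: 7, 5, 8, 6, 4, 2, 3, 1
Rank t: 2, 1, 3, 4, 6, 7, 5, 8
d = rank(s) − rank(t): 5, 4, 5, 2, -2, -5, -2, -7; Σd² = 152
ρ = 1 − 6Σd² / [n(n²−1)] = 1 − 6×152 / (8×63) = 1 − 912/504 ≈ -0.810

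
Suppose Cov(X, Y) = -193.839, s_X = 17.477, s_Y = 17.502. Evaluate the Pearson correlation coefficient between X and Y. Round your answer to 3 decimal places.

r = Cov(X,Y) / (s_X · s_Y) = -193.839 / (17.477 × 17.502)
  = -193.839 / 305.8825 ≈ -0.634

-0.634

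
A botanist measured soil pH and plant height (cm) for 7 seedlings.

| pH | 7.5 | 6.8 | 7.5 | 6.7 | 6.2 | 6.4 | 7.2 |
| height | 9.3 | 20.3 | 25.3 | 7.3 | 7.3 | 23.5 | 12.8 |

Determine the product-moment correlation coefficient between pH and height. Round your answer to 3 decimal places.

0.177

n = 7, Σx = 48.3, Σy = 105.8, Σx² = 334.87, Σy² = 1961.34, Σxy = 734.27
nΣxy − ΣxΣy = 5139.89 − 5110.14 = 29.75
nΣx² − (Σx)² = 2344.09 − 2332.89 = 11.2; nΣy² − (Σy)² = 13729.38 − 11193.64 = 2535.74
r = 29.75 / √(11.2 × 2535.74) = 29.75 / 168.5238 ≈ 0.177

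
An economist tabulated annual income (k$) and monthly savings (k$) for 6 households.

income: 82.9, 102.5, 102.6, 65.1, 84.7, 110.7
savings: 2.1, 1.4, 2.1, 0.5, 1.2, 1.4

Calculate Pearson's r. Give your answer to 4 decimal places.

0.5279

n = 6, Σx = 548.5, Σy = 8.7, Σx² = 51572.01, Σy² = 14.43, Σxy = 822.22
nΣxy − ΣxΣy = 4933.32 − 4771.95 = 161.37
nΣx² − (Σx)² = 309432.06 − 300852.25 = 8579.81; nΣy² − (Σy)² = 86.58 − 75.69 = 10.89
r = 161.37 / √(8579.81 × 10.89) = 161.37 / 305.6700 ≈ 0.5279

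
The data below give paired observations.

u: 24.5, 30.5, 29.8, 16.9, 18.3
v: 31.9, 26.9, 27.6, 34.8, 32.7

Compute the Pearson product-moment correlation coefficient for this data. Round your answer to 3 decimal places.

-0.963

n = 5, Σu = 120, Σv = 153.9, Σu² = 3039.04, Σv² = 4783.31, Σuv = 3611.01
nΣuv − ΣuΣv = 18055.05 − 18468 = -412.95
nΣu² − (Σu)² = 15195.2 − 14400 = 795.2; nΣv² − (Σv)² = 23916.55 − 23685.21 = 231.34
r = -412.95 / √(795.2 × 231.34) = -412.95 / 428.9074 ≈ -0.963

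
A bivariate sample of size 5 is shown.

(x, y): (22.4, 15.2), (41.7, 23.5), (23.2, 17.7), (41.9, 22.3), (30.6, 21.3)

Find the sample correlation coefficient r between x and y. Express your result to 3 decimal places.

n = 5, Σx = 159.8, Σy = 100, Σx² = 5470.86, Σy² = 2047.56, Σxy = 3317.22
nΣxy − ΣxΣy = 16586.1 − 15980 = 606.1
nΣx² − (Σx)² = 27354.3 − 25536.04 = 1818.26; nΣy² − (Σy)² = 10237.8 − 10000 = 237.8
r = 606.1 / √(1818.26 × 237.8) = 606.1 / 657.5578 ≈ 0.922

0.922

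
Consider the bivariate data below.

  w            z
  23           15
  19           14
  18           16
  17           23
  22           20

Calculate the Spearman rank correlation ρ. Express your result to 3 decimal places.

-0.500

Rank w: 5, 3, 2, 1, 4
Rank z: 2, 1, 3, 5, 4
d = rank(w) − rank(z): 3, 2, -1, -4, 0; Σd² = 30
ρ = 1 − 6Σd² / [n(n²−1)] = 1 − 6×30 / (5×24) = 1 − 180/120 ≈ -0.500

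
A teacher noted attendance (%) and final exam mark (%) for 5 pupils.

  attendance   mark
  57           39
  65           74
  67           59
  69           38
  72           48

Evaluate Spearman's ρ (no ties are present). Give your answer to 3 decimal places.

-0.200

Rank attendance: 1, 2, 3, 4, 5
Rank mark: 2, 5, 4, 1, 3
d = rank(attendance) − rank(mark): -1, -3, -1, 3, 2; Σd² = 24
ρ = 1 − 6Σd² / [n(n²−1)] = 1 − 6×24 / (5×24) = 1 − 144/120 ≈ -0.200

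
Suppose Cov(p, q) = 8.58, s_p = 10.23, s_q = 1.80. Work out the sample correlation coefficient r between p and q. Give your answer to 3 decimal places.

r = Cov(p,q) / (s_p · s_q) = 8.58 / (10.23 × 1.80)
  = 8.58 / 18.4140 ≈ 0.466

0.466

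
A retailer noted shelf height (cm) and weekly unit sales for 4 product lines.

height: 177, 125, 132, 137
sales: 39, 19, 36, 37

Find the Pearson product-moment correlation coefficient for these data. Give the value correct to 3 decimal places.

n = 4, Σx = 571, Σy = 131, Σx² = 83147, Σy² = 4547, Σxy = 19099
nΣxy − ΣxΣy = 76396 − 74801 = 1595
nΣx² − (Σx)² = 332588 − 326041 = 6547; nΣy² − (Σy)² = 18188 − 17161 = 1027
r = 1595 / √(6547 × 1027) = 1595 / 2593.0231 ≈ 0.615

0.615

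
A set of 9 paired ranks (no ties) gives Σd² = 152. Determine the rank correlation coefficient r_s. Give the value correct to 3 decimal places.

-0.267

ρ = 1 − 6Σd² / [n(n²−1)] = 1 − 6×152 / (9×80)
  = 1 − 912/720 = 1 − 1.2667 ≈ -0.267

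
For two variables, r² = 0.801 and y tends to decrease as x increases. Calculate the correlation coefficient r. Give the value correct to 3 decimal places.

|r| = √0.801 = 0.895
The association is negative, so r = −0.895.

-0.895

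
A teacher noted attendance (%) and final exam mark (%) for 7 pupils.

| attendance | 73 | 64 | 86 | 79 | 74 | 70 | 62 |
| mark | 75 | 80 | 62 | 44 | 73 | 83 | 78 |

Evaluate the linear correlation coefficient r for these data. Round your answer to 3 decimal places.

-0.697

n = 7, Σx = 508, Σy = 495, Σx² = 37282, Σy² = 36107, Σxy = 35451
nΣxy − ΣxΣy = 248157 − 251460 = -3303
nΣx² − (Σx)² = 260974 − 258064 = 2910; nΣy² − (Σy)² = 252749 − 245025 = 7724
r = -3303 / √(2910 × 7724) = -3303 / 4740.9746 ≈ -0.697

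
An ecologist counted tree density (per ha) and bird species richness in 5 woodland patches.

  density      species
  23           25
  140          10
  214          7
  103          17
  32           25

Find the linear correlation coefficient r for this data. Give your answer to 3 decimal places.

n = 5, Σx = 512, Σy = 84, Σx² = 77558, Σy² = 1688, Σxy = 6024
nΣxy − ΣxΣy = 30120 − 43008 = -12888
nΣx² − (Σx)² = 387790 − 262144 = 125646; nΣy² − (Σy)² = 8440 − 7056 = 1384
r = -12888 / √(125646 × 1384) = -12888 / 13186.8899 ≈ -0.977

-0.977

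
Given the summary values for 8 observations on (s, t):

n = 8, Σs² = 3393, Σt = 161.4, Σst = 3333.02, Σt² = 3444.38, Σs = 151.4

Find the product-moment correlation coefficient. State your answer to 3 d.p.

0.884

r = (nΣst − ΣsΣt) / √[(nΣs² − (Σs)²)(nΣt² − (Σt)²)]
Numerator: 8×3333.02 − 151.4×161.4 = 2228.2
Denominator: √[(27144 − 22921.96)(27555.04 − 26049.96)] = √[4222.04 × 1505.08] = 2520.8149
r = 2228.2 / 2520.8149 ≈ 0.884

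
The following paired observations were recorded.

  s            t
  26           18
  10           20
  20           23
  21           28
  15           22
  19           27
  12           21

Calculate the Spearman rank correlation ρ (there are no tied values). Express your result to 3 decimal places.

0.214

Rank s: 7, 1, 5, 6, 3, 4, 2
Rank t: 1, 2, 5, 7, 4, 6, 3
d = rank(s) − rank(t): 6, -1, 0, -1, -1, -2, -1; Σd² = 44
ρ = 1 − 6Σd² / [n(n²−1)] = 1 − 6×44 / (7×48) = 1 − 264/336 ≈ 0.214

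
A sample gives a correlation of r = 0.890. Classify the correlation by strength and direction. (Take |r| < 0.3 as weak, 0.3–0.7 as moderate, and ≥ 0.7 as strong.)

strong positive

r = 0.890 > 0 so the relationship is positive.
|r| = 0.890, which falls in the strong range.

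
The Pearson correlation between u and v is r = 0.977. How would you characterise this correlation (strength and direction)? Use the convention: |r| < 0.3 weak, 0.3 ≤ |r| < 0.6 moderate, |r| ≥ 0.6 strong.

strong positive

r = 0.977 > 0 so the relationship is positive.
|r| = 0.977, which falls in the strong range.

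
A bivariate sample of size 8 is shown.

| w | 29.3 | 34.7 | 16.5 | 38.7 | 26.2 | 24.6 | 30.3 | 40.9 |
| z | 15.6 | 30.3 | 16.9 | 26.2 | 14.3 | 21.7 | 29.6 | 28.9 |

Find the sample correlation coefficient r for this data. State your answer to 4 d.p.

0.6899

n = 8, Σw = 241.2, Σz = 183.5, Σw² = 7715.02, Σz² = 4520.25, Σwz = 5788.65
nΣwz − ΣwΣz = 46309.2 − 44260.2 = 2049
nΣw² − (Σw)² = 61720.16 − 58177.44 = 3542.72; nΣz² − (Σz)² = 36162 − 33672.25 = 2489.75
r = 2049 / √(3542.72 × 2489.75) = 2049 / 2969.9305 ≈ 0.6899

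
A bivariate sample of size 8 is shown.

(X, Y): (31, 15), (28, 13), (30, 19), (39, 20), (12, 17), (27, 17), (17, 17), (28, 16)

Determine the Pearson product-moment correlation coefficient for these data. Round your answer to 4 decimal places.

n = 8, ΣX = 212, ΣY = 134, ΣX² = 6112, ΣY² = 2278, ΣXY = 3579
nΣXY − ΣXΣY = 28632 − 28408 = 224
nΣX² − (ΣX)² = 48896 − 44944 = 3952; nΣY² − (ΣY)² = 18224 − 17956 = 268
r = 224 / √(3952 × 268) = 224 / 1029.1433 ≈ 0.2177

0.2177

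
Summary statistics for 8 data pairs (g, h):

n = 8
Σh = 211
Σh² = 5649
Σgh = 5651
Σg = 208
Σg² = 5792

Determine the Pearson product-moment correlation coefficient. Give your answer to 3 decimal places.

r = (nΣgh − ΣgΣh) / √[(nΣg² − (Σg)²)(nΣh² − (Σh)²)]
Numerator: 8×5651 − 208×211 = 1320
Denominator: √[(46336 − 43264)(45192 − 44521)] = √[3072 × 671] = 1435.7270
r = 1320 / 1435.7270 ≈ 0.919

0.919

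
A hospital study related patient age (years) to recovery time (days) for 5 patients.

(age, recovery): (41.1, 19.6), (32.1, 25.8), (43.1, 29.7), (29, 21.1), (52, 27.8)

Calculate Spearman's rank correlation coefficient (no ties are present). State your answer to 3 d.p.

Rank age: 3, 2, 4, 1, 5
Rank recovery: 1, 3, 5, 2, 4
d = rank(age) − rank(recovery): 2, -1, -1, -1, 1; Σd² = 8
ρ = 1 − 6Σd² / [n(n²−1)] = 1 − 6×8 / (5×24) = 1 − 48/120 ≈ 0.600

0.600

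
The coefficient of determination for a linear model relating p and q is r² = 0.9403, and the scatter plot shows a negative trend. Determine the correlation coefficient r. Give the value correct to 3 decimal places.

-0.970

|r| = √0.9403 = 0.970
The association is negative, so r = −0.970.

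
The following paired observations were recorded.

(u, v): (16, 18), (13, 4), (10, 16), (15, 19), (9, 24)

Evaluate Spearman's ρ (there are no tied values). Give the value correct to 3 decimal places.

-0.200

Rank u: 5, 3, 2, 4, 1
Rank v: 3, 1, 2, 4, 5
d = rank(u) − rank(v): 2, 2, 0, 0, -4; Σd² = 24
ρ = 1 − 6Σd² / [n(n²−1)] = 1 − 6×24 / (5×24) = 1 − 144/120 ≈ -0.200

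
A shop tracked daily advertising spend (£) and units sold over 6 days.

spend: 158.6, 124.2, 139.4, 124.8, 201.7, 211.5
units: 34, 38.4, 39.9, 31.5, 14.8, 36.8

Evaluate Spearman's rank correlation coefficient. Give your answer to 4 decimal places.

Rank spend: 4, 1, 3, 2, 5, 6
Rank units: 3, 5, 6, 2, 1, 4
d = rank(spend) − rank(units): 1, -4, -3, 0, 4, 2; Σd² = 46
ρ = 1 − 6Σd² / [n(n²−1)] = 1 − 6×46 / (6×35) = 1 − 276/210 ≈ -0.3143

-0.3143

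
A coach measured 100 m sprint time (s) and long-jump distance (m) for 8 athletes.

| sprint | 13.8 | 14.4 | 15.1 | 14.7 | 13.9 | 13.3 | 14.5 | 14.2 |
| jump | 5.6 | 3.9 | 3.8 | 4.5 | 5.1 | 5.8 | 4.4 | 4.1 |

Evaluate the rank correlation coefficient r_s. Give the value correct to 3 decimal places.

-0.786

Rank sprint: 2, 5, 8, 7, 3, 1, 6, 4
Rank jump: 7, 2, 1, 5, 6, 8, 4, 3
d = rank(sprint) − rank(jump): -5, 3, 7, 2, -3, -7, 2, 1; Σd² = 150
ρ = 1 − 6Σd² / [n(n²−1)] = 1 − 6×150 / (8×63) = 1 − 900/504 ≈ -0.786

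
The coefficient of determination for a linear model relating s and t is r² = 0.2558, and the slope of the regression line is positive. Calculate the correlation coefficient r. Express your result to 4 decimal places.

0.5058

|r| = √0.2558 = 0.5058
The association is positive, so r = 0.5058.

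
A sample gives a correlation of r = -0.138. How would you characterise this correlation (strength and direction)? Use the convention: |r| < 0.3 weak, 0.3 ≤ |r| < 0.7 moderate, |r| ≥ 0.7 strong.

r = -0.138 < 0 so the relationship is negative.
|r| = 0.138, which falls in the weak range.

weak negative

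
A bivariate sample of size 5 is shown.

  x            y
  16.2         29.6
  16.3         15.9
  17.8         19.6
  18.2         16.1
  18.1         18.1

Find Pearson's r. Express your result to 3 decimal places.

n = 5, Σx = 86.6, Σy = 99.3, Σx² = 1503.82, Σy² = 2099.95, Σxy = 1708.2
nΣxy − ΣxΣy = 8541 − 8599.38 = -58.38
nΣx² − (Σx)² = 7519.1 − 7499.56 = 19.54; nΣy² − (Σy)² = 10499.75 − 9860.49 = 639.26
r = -58.38 / √(19.54 × 639.26) = -58.38 / 111.7638 ≈ -0.522

-0.522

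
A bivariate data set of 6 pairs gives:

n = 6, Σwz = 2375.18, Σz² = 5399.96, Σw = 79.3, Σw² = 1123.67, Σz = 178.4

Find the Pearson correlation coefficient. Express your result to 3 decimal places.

0.204

r = (nΣwz − ΣwΣz) / √[(nΣw² − (Σw)²)(nΣz² − (Σz)²)]
Numerator: 6×2375.18 − 79.3×178.4 = 103.96
Denominator: √[(6742.02 − 6288.49)(32399.76 − 31826.56)] = √[453.53 × 573.2] = 509.8661
r = 103.96 / 509.8661 ≈ 0.204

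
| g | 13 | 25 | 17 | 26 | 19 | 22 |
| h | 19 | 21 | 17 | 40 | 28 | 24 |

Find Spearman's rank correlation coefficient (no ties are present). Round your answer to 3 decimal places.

Rank g: 1, 5, 2, 6, 3, 4
Rank h: 2, 3, 1, 6, 5, 4
d = rank(g) − rank(h): -1, 2, 1, 0, -2, 0; Σd² = 10
ρ = 1 − 6Σd² / [n(n²−1)] = 1 − 6×10 / (6×35) = 1 − 60/210 ≈ 0.714

0.714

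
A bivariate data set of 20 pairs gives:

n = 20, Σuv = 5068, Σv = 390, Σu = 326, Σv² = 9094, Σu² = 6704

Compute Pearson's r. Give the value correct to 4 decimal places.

-0.8959

r = (nΣuv − ΣuΣv) / √[(nΣu² − (Σu)²)(nΣv² − (Σv)²)]
Numerator: 20×5068 − 326×390 = -25780
Denominator: √[(134080 − 106276)(181880 − 152100)] = √[27804 × 29780] = 28775.0434
r = -25780 / 28775.0434 ≈ -0.8959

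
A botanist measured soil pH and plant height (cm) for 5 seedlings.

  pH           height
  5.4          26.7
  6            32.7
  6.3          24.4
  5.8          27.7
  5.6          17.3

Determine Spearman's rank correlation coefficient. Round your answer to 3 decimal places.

Rank pH: 1, 4, 5, 3, 2
Rank height: 3, 5, 2, 4, 1
d = rank(pH) − rank(height): -2, -1, 3, -1, 1; Σd² = 16
ρ = 1 − 6Σd² / [n(n²−1)] = 1 − 6×16 / (5×24) = 1 − 96/120 ≈ 0.200

0.200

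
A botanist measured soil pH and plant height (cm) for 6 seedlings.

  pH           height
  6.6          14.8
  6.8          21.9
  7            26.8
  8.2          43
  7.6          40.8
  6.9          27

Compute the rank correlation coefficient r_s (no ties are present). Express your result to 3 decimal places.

Rank pH: 1, 2, 4, 6, 5, 3
Rank height: 1, 2, 3, 6, 5, 4
d = rank(pH) − rank(height): 0, 0, 1, 0, 0, -1; Σd² = 2
ρ = 1 − 6Σd² / [n(n²−1)] = 1 − 6×2 / (6×35) = 1 − 12/210 ≈ 0.943

0.943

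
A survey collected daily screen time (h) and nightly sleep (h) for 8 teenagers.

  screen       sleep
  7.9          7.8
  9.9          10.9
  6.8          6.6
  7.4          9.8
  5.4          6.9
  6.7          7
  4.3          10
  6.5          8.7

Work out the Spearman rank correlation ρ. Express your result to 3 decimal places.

Rank screen: 7, 8, 5, 6, 2, 4, 1, 3
Rank sleep: 4, 8, 1, 6, 2, 3, 7, 5
d = rank(screen) − rank(sleep): 3, 0, 4, 0, 0, 1, -6, -2; Σd² = 66
ρ = 1 − 6Σd² / [n(n²−1)] = 1 − 6×66 / (8×63) = 1 − 396/504 ≈ 0.214

0.214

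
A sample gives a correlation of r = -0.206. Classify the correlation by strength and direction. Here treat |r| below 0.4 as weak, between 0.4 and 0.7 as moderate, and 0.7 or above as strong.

r = -0.206 < 0 so the relationship is negative.
|r| = 0.206, which falls in the weak range.

weak negative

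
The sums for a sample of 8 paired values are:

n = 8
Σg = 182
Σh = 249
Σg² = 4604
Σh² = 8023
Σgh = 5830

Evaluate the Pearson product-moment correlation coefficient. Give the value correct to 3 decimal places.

r = (nΣgh − ΣgΣh) / √[(nΣg² − (Σg)²)(nΣh² − (Σh)²)]
Numerator: 8×5830 − 182×249 = 1322
Denominator: √[(36832 − 33124)(64184 − 62001)] = √[3708 × 2183] = 2845.0947
r = 1322 / 2845.0947 ≈ 0.465

0.465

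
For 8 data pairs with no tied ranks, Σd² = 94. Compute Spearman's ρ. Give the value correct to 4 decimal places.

ρ = 1 − 6Σd² / [n(n²−1)] = 1 − 6×94 / (8×63)
  = 1 − 564/504 = 1 − 1.11905 ≈ -0.1190

-0.1190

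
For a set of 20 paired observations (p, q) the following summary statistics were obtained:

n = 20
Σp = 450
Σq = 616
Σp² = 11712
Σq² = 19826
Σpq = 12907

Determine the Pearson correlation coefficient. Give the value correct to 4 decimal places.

r = (nΣpq − ΣpΣq) / √[(nΣp² − (Σp)²)(nΣq² − (Σq)²)]
Numerator: 20×12907 − 450×616 = -19060
Denominator: √[(234240 − 202500)(396520 − 379456)] = √[31740 × 17064] = 23272.5452
r = -19060 / 23272.5452 ≈ -0.8190

-0.8190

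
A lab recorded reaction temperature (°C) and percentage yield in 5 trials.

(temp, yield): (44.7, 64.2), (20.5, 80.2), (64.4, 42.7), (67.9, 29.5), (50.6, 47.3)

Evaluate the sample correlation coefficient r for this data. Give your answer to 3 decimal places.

-0.963

n = 5, Σx = 248.1, Σy = 263.9, Σx² = 13736.47, Σy² = 15484.51, Σxy = 11660.15
nΣxy − ΣxΣy = 58300.75 − 65473.59 = -7172.84
nΣx² − (Σx)² = 68682.35 − 61553.61 = 7128.74; nΣy² − (Σy)² = 77422.55 − 69643.21 = 7779.34
r = -7172.84 / √(7128.74 × 7779.34) = -7172.84 / 7446.9384 ≈ -0.963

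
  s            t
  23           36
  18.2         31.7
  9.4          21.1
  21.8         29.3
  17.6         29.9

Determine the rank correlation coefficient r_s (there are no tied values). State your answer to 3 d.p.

0.700

Rank s: 5, 3, 1, 4, 2
Rank t: 5, 4, 1, 2, 3
d = rank(s) − rank(t): 0, -1, 0, 2, -1; Σd² = 6
ρ = 1 − 6Σd² / [n(n²−1)] = 1 − 6×6 / (5×24) = 1 − 36/120 ≈ 0.700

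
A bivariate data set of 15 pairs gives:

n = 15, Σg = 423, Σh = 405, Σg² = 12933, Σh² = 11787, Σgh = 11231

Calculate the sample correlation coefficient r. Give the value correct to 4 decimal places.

r = (nΣgh − ΣgΣh) / √[(nΣg² − (Σg)²)(nΣh² − (Σh)²)]
Numerator: 15×11231 − 423×405 = -2850
Denominator: √[(193995 − 178929)(176805 − 164025)] = √[15066 × 12780] = 13876.0037
r = -2850 / 13876.0037 ≈ -0.2054

-0.2054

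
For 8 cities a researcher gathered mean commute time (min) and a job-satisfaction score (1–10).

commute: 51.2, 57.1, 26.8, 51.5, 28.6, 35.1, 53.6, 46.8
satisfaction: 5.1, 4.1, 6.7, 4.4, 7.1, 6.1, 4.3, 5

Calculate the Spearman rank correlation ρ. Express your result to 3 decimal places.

Rank commute: 5, 8, 1, 6, 2, 3, 7, 4
Rank satisfaction: 5, 1, 7, 3, 8, 6, 2, 4
d = rank(commute) − rank(satisfaction): 0, 7, -6, 3, -6, -3, 5, 0; Σd² = 164
ρ = 1 − 6Σd² / [n(n²−1)] = 1 − 6×164 / (8×63) = 1 − 984/504 ≈ -0.952

-0.952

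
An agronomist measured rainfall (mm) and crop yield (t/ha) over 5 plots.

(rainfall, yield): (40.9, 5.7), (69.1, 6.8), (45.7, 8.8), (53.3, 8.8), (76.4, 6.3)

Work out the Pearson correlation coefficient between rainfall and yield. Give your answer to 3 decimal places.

n = 5, Σx = 285.4, Σy = 36.4, Σx² = 17213.96, Σy² = 273.3, Σxy = 2055.53
nΣxy − ΣxΣy = 10277.65 − 10388.56 = -110.91
nΣx² − (Σx)² = 86069.8 − 81453.16 = 4616.64; nΣy² − (Σy)² = 1366.5 − 1324.96 = 41.54
r = -110.91 / √(4616.64 × 41.54) = -110.91 / 437.9215 ≈ -0.253

-0.253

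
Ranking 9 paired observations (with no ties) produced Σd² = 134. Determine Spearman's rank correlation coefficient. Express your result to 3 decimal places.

ρ = 1 − 6Σd² / [n(n²−1)] = 1 − 6×134 / (9×80)
  = 1 − 804/720 = 1 − 1.1167 ≈ -0.117

-0.117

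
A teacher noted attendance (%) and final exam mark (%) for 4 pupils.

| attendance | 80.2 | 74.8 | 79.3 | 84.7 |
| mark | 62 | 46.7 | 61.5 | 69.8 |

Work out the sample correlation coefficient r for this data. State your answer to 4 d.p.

n = 4, Σx = 319, Σy = 240, Σx² = 25489.66, Σy² = 14679.18, Σxy = 19254.57
nΣxy − ΣxΣy = 77018.28 − 76560 = 458.28
nΣx² − (Σx)² = 101958.64 − 101761 = 197.64; nΣy² − (Σy)² = 58716.72 − 57600 = 1116.72
r = 458.28 / √(197.64 × 1116.72) = 458.28 / 469.7963 ≈ 0.9755

0.9755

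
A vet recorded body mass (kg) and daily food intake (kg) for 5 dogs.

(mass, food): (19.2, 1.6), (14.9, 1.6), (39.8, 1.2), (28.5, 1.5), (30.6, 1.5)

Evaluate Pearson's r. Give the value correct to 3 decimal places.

n = 5, Σx = 133, Σy = 7.4, Σx² = 3923.3, Σy² = 11.06, Σxy = 190.97
nΣxy − ΣxΣy = 954.85 − 984.2 = -29.35
nΣx² − (Σx)² = 19616.5 − 17689 = 1927.5; nΣy² − (Σy)² = 55.3 − 54.76 = 0.54
r = -29.35 / √(1927.5 × 0.54) = -29.35 / 32.2622 ≈ -0.910

-0.910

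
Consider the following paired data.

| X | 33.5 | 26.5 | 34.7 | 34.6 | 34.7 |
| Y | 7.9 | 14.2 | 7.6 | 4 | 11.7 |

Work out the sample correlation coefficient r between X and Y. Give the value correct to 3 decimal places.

n = 5, ΣX = 164, ΣY = 45.4, ΣX² = 5429.84, ΣY² = 474.7, ΣXY = 1449.06
nΣXY − ΣXΣY = 7245.3 − 7445.6 = -200.3
nΣX² − (ΣX)² = 27149.2 − 26896 = 253.2; nΣY² − (ΣY)² = 2373.5 − 2061.16 = 312.34
r = -200.3 / √(253.2 × 312.34) = -200.3 / 281.2196 ≈ -0.712

-0.712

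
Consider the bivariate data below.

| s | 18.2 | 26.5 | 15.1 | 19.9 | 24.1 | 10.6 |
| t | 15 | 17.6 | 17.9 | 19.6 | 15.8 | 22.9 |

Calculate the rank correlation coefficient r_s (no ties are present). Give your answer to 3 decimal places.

-0.486

Rank s: 3, 6, 2, 4, 5, 1
Rank t: 1, 3, 4, 5, 2, 6
d = rank(s) − rank(t): 2, 3, -2, -1, 3, -5; Σd² = 52
ρ = 1 − 6Σd² / [n(n²−1)] = 1 − 6×52 / (6×35) = 1 − 312/210 ≈ -0.486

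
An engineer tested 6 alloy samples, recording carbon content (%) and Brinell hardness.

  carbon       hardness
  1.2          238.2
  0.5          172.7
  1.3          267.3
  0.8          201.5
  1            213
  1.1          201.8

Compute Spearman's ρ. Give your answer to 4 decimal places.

Rank carbon: 5, 1, 6, 2, 3, 4
Rank hardness: 5, 1, 6, 2, 4, 3
d = rank(carbon) − rank(hardness): 0, 0, 0, 0, -1, 1; Σd² = 2
ρ = 1 − 6Σd² / [n(n²−1)] = 1 − 6×2 / (6×35) = 1 − 12/210 ≈ 0.9429

0.9429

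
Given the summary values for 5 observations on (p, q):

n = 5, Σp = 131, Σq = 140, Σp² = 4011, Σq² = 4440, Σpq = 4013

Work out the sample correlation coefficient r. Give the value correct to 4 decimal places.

r = (nΣpq − ΣpΣq) / √[(nΣp² − (Σp)²)(nΣq² − (Σq)²)]
Numerator: 5×4013 − 131×140 = 1725
Denominator: √[(20055 − 17161)(22200 − 19600)] = √[2894 × 2600] = 2743.0640
r = 1725 / 2743.0640 ≈ 0.6289

0.6289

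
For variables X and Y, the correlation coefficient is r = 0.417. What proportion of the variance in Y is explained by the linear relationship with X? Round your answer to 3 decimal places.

0.174

r² = (0.417)² = 0.174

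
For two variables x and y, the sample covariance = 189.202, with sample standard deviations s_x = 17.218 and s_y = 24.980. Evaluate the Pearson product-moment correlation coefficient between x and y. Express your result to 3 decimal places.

0.440

r = Cov(x,y) / (s_x · s_y) = 189.202 / (17.218 × 24.980)
  = 189.202 / 430.1056 ≈ 0.440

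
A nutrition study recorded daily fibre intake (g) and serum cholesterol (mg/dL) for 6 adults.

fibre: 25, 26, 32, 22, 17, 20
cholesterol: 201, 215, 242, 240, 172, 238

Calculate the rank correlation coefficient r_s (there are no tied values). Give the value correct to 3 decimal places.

Rank fibre: 4, 5, 6, 3, 1, 2
Rank cholesterol: 2, 3, 6, 5, 1, 4
d = rank(fibre) − rank(cholesterol): 2, 2, 0, -2, 0, -2; Σd² = 16
ρ = 1 − 6Σd² / [n(n²−1)] = 1 − 6×16 / (6×35) = 1 − 96/210 ≈ 0.543

0.543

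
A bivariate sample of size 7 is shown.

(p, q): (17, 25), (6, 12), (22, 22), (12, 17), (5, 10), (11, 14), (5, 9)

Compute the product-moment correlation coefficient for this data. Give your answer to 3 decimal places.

0.923

n = 7, Σp = 78, Σq = 109, Σp² = 1124, Σq² = 1919, Σpq = 1434
nΣpq − ΣpΣq = 10038 − 8502 = 1536
nΣp² − (Σp)² = 7868 − 6084 = 1784; nΣq² − (Σq)² = 13433 − 11881 = 1552
r = 1536 / √(1784 × 1552) = 1536 / 1663.9615 ≈ 0.923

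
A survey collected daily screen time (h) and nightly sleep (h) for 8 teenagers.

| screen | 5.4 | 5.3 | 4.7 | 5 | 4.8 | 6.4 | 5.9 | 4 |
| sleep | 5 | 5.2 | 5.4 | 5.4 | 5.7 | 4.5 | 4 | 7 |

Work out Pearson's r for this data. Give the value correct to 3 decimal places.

-0.914

n = 8, Σx = 41.5, Σy = 42.2, Σx² = 219.15, Σy² = 228.1, Σxy = 214.7
nΣxy − ΣxΣy = 1717.6 − 1751.3 = -33.7
nΣx² − (Σx)² = 1753.2 − 1722.25 = 30.95; nΣy² − (Σy)² = 1824.8 − 1780.84 = 43.96
r = -33.7 / √(30.95 × 43.96) = -33.7 / 36.8858 ≈ -0.914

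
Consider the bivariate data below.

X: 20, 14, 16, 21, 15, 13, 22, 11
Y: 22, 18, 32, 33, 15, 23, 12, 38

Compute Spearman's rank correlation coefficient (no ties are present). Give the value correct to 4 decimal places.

Rank X: 6, 3, 5, 7, 4, 2, 8, 1
Rank Y: 4, 3, 6, 7, 2, 5, 1, 8
d = rank(X) − rank(Y): 2, 0, -1, 0, 2, -3, 7, -7; Σd² = 116
ρ = 1 − 6Σd² / [n(n²−1)] = 1 − 6×116 / (8×63) = 1 − 696/504 ≈ -0.3810

-0.3810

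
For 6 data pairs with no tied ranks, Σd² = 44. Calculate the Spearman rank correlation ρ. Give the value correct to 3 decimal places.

-0.257

ρ = 1 − 6Σd² / [n(n²−1)] = 1 − 6×44 / (6×35)
  = 1 − 264/210 = 1 − 1.2571 ≈ -0.257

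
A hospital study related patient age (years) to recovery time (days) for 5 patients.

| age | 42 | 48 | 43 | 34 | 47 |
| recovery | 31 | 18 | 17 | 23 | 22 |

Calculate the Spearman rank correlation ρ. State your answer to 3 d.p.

Rank age: 2, 5, 3, 1, 4
Rank recovery: 5, 2, 1, 4, 3
d = rank(age) − rank(recovery): -3, 3, 2, -3, 1; Σd² = 32
ρ = 1 − 6Σd² / [n(n²−1)] = 1 − 6×32 / (5×24) = 1 − 192/120 ≈ -0.600

-0.600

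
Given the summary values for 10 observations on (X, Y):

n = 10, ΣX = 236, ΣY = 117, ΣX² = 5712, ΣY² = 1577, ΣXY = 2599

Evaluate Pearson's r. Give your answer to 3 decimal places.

r = (nΣXY − ΣXΣY) / √[(nΣX² − (ΣX)²)(nΣY² − (ΣY)²)]
Numerator: 10×2599 − 236×117 = -1622
Denominator: √[(57120 − 55696)(15770 − 13689)] = √[1424 × 2081] = 1721.4366
r = -1622 / 1721.4366 ≈ -0.942

-0.942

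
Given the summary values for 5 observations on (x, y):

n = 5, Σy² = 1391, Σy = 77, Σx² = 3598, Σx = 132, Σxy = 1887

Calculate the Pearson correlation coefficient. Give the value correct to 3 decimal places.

-0.957

r = (nΣxy − ΣxΣy) / √[(nΣx² − (Σx)²)(nΣy² − (Σy)²)]
Numerator: 5×1887 − 132×77 = -729
Denominator: √[(17990 − 17424)(6955 − 5929)] = √[566 × 1026] = 762.0472
r = -729 / 762.0472 ≈ -0.957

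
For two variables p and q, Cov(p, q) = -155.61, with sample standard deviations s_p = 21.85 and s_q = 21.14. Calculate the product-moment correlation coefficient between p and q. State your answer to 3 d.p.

r = Cov(p,q) / (s_p · s_q) = -155.61 / (21.85 × 21.14)
  = -155.61 / 461.9090 ≈ -0.337

-0.337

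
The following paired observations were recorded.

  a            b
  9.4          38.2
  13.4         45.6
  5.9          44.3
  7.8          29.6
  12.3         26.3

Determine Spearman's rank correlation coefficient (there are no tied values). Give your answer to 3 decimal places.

Rank a: 3, 5, 1, 2, 4
Rank b: 3, 5, 4, 2, 1
d = rank(a) − rank(b): 0, 0, -3, 0, 3; Σd² = 18
ρ = 1 − 6Σd² / [n(n²−1)] = 1 − 6×18 / (5×24) = 1 − 108/120 ≈ 0.100

0.100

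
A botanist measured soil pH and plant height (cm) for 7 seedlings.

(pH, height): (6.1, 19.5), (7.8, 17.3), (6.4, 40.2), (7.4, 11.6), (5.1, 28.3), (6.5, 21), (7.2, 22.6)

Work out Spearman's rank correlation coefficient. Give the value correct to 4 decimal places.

Rank pH: 2, 7, 3, 6, 1, 4, 5
Rank height: 3, 2, 7, 1, 6, 4, 5
d = rank(pH) − rank(height): -1, 5, -4, 5, -5, 0, 0; Σd² = 92
ρ = 1 − 6Σd² / [n(n²−1)] = 1 − 6×92 / (7×48) = 1 − 552/336 ≈ -0.6429

-0.6429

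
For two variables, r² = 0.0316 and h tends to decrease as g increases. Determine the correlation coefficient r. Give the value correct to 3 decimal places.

-0.178

|r| = √0.0316 = 0.178
The association is negative, so r = −0.178.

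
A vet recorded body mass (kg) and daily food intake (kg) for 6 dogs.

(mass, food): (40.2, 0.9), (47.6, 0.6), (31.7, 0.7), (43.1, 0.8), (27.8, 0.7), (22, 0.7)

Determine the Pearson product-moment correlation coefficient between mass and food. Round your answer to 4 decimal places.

n = 6, Σx = 212.4, Σy = 4.4, Σx² = 8001.14, Σy² = 3.28, Σxy = 156.27
nΣxy − ΣxΣy = 937.62 − 934.56 = 3.06
nΣx² − (Σx)² = 48006.84 − 45113.76 = 2893.08; nΣy² − (Σy)² = 19.68 − 19.36 = 0.32
r = 3.06 / √(2893.08 × 0.32) = 3.06 / 30.4267 ≈ 0.1006

0.1006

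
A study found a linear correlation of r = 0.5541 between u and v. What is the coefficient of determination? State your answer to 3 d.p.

0.307

r² = (0.5541)² = 0.307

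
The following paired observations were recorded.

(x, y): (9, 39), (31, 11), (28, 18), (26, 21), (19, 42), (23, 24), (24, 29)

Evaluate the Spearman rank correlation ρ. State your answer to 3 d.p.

-0.929

Rank x: 1, 7, 6, 5, 2, 3, 4
Rank y: 6, 1, 2, 3, 7, 4, 5
d = rank(x) − rank(y): -5, 6, 4, 2, -5, -1, -1; Σd² = 108
ρ = 1 − 6Σd² / [n(n²−1)] = 1 − 6×108 / (7×48) = 1 − 648/336 ≈ -0.929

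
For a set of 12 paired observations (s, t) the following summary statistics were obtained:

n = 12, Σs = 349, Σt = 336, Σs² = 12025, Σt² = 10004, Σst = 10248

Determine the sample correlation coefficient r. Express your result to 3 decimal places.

0.450

r = (nΣst − ΣsΣt) / √[(nΣs² − (Σs)²)(nΣt² − (Σt)²)]
Numerator: 12×10248 − 349×336 = 5712
Denominator: √[(144300 − 121801)(120048 − 112896)] = √[22499 × 7152] = 12685.1428
r = 5712 / 12685.1428 ≈ 0.450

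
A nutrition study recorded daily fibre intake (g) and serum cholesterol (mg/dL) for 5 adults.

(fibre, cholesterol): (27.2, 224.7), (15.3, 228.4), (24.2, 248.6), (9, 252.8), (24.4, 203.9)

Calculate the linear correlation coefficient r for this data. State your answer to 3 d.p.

n = 5, Σx = 100.1, Σy = 1158.4, Σx² = 2235.93, Σy² = 269941.66, Σxy = 22872.84
nΣxy − ΣxΣy = 114364.2 − 115955.84 = -1591.64
nΣx² − (Σx)² = 11179.65 − 10020.01 = 1159.64; nΣy² − (Σy)² = 1349708.3 − 1341890.56 = 7817.74
r = -1591.64 / √(1159.64 × 7817.74) = -1591.64 / 3010.9407 ≈ -0.529

-0.529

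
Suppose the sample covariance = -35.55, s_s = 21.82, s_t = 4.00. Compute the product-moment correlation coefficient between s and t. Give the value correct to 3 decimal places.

-0.407

r = Cov(s,t) / (s_s · s_t) = -35.55 / (21.82 × 4.00)
  = -35.55 / 87.2800 ≈ -0.407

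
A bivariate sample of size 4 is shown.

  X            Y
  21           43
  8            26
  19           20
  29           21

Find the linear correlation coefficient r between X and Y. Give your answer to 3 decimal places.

n = 4, ΣX = 77, ΣY = 110, ΣX² = 1707, ΣY² = 3366, ΣXY = 2100
nΣXY − ΣXΣY = 8400 − 8470 = -70
nΣX² − (ΣX)² = 6828 − 5929 = 899; nΣY² − (ΣY)² = 13464 − 12100 = 1364
r = -70 / √(899 × 1364) = -70 / 1107.3554 ≈ -0.063

-0.063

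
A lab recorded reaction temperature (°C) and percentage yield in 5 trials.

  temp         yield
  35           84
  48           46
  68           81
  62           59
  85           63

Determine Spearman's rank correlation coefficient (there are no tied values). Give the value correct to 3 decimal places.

Rank temp: 1, 2, 4, 3, 5
Rank yield: 5, 1, 4, 2, 3
d = rank(temp) − rank(yield): -4, 1, 0, 1, 2; Σd² = 22
ρ = 1 − 6Σd² / [n(n²−1)] = 1 − 6×22 / (5×24) = 1 − 132/120 ≈ -0.100

-0.100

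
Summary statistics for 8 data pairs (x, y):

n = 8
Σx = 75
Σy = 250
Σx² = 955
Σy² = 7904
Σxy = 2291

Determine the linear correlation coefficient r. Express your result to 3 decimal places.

-0.347

r = (nΣxy − ΣxΣy) / √[(nΣx² − (Σx)²)(nΣy² − (Σy)²)]
Numerator: 8×2291 − 75×250 = -422
Denominator: √[(7640 − 5625)(63232 − 62500)] = √[2015 × 732] = 1214.4875
r = -422 / 1214.4875 ≈ -0.347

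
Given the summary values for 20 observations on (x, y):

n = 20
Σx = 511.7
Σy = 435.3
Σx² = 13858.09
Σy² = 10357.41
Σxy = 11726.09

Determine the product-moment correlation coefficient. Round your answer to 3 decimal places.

0.716

r = (nΣxy − ΣxΣy) / √[(nΣx² − (Σx)²)(nΣy² − (Σy)²)]
Numerator: 20×11726.09 − 511.7×435.3 = 11778.79
Denominator: √[(277161.8 − 261836.89)(207148.2 − 189486.09)] = √[15324.91 × 17662.11] = 16452.0590
r = 11778.79 / 16452.0590 ≈ 0.716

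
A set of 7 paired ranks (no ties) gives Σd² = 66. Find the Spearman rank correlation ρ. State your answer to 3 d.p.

-0.179

ρ = 1 − 6Σd² / [n(n²−1)] = 1 − 6×66 / (7×48)
  = 1 − 396/336 = 1 − 1.1786 ≈ -0.179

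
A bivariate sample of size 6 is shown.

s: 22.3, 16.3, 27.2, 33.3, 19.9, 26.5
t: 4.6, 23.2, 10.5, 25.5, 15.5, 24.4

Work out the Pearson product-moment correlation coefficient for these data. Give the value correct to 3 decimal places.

0.217

n = 6, Σs = 145.5, Σt = 103.7, Σs² = 3709.97, Σt² = 2155.51, Σst = 2570.54
nΣst − ΣsΣt = 15423.24 − 15088.35 = 334.89
nΣs² − (Σs)² = 22259.82 − 21170.25 = 1089.57; nΣt² − (Σt)² = 12933.06 − 10753.69 = 2179.37
r = 334.89 / √(1089.57 × 2179.37) = 334.89 / 1540.9660 ≈ 0.217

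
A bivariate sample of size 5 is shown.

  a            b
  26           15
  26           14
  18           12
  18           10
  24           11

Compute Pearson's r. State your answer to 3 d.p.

n = 5, Σa = 112, Σb = 62, Σa² = 2576, Σb² = 786, Σab = 1414
nΣab − ΣaΣb = 7070 − 6944 = 126
nΣa² − (Σa)² = 12880 − 12544 = 336; nΣb² − (Σb)² = 3930 − 3844 = 86
r = 126 / √(336 × 86) = 126 / 169.9882 ≈ 0.741

0.741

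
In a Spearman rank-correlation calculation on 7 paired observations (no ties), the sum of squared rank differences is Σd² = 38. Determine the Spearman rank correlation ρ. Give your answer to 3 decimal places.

ρ = 1 − 6Σd² / [n(n²−1)] = 1 − 6×38 / (7×48)
  = 1 − 228/336 = 1 − 0.6786 ≈ 0.321

0.321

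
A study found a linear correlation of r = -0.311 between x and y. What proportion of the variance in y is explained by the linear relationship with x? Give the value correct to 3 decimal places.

r² = (-0.311)² = 0.097

0.097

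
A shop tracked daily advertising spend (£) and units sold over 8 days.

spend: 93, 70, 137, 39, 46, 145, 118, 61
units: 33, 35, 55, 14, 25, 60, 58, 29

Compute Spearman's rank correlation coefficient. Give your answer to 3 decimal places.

Rank spend: 5, 4, 7, 1, 2, 8, 6, 3
Rank units: 4, 5, 6, 1, 2, 8, 7, 3
d = rank(spend) − rank(units): 1, -1, 1, 0, 0, 0, -1, 0; Σd² = 4
ρ = 1 − 6Σd² / [n(n²−1)] = 1 − 6×4 / (8×63) = 1 − 24/504 ≈ 0.952

0.952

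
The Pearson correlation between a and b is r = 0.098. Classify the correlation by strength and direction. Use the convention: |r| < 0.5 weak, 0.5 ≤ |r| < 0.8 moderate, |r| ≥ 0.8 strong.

r = 0.098 > 0 so the relationship is positive.
|r| = 0.098, which falls in the weak range.

weak positive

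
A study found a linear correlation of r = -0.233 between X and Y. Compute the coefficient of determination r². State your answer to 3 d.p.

r² = (-0.233)² = 0.054

0.054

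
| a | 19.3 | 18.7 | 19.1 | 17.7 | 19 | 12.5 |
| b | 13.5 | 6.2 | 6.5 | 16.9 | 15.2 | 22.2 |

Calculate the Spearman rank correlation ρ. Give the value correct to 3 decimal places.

Rank a: 6, 3, 5, 2, 4, 1
Rank b: 3, 1, 2, 5, 4, 6
d = rank(a) − rank(b): 3, 2, 3, -3, 0, -5; Σd² = 56
ρ = 1 − 6Σd² / [n(n²−1)] = 1 − 6×56 / (6×35) = 1 − 336/210 ≈ -0.600

-0.600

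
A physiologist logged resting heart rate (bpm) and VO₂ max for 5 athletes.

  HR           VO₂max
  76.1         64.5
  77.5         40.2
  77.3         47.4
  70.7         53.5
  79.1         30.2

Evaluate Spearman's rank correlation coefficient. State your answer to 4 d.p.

Rank HR: 2, 4, 3, 1, 5
Rank VO₂max: 5, 2, 3, 4, 1
d = rank(HR) − rank(VO₂max): -3, 2, 0, -3, 4; Σd² = 38
ρ = 1 − 6Σd² / [n(n²−1)] = 1 − 6×38 / (5×24) = 1 − 228/120 ≈ -0.9000

-0.9000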